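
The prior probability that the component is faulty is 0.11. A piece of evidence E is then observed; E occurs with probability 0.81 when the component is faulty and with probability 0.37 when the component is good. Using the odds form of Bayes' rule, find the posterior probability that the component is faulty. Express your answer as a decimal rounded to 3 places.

Prior odds = 0.11/(1−0.11) = 0.12360.
Likelihood ratio for E = 0.81/0.37 = 2.1892.
Posterior odds = prior odds × LR = 0.27057.
Posterior probability = odds/(1+odds) = 0.27057/1.2706 = 0.213.

Posterior probability ≈ 0.213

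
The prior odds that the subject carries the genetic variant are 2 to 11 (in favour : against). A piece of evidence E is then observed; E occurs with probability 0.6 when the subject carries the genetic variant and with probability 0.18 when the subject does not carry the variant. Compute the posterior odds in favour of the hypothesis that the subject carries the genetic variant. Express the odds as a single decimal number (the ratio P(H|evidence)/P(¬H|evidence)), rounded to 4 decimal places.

Posterior odds ≈ 0.6061

Prior odds = 2/11 = 0.18182. In log-odds, ln(0.18182) = -1.7047.
Add log likelihood ratio: ln(3.3333) = 1.2040.
Posterior log-odds = -0.50078, so posterior odds = exp(-0.50078) = 0.60606.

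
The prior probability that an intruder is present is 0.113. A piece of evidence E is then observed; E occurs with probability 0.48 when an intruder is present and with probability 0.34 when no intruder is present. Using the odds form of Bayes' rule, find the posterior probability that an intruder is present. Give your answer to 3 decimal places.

Prior odds = 0.113/(1−0.113) = 0.12740. In log-odds, ln(0.12740) = -2.0605.
Add log likelihood ratio: ln(1.4118) = 0.34484.
Posterior log-odds = -1.7156, so posterior odds = exp(-1.7156) = 0.17985. Converting, P(H|E) = 0.17985/1.1799 = 0.152.

Posterior probability ≈ 0.152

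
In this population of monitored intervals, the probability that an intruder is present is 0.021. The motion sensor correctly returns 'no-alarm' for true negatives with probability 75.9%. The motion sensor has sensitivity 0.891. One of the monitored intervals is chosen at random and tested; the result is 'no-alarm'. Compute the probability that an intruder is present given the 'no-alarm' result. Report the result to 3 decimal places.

P(H | E) ≈ 0.003

Write H for 'an intruder is present'. Prior odds H:¬H = 0.021/0.979 = 0.021450. For the 'no-alarm' outcome, the likelihood ratio is 0.109/0.759 = 0.14361.
Posterior odds = 0.021450 × 0.14361 = 0.0030805, so P(H|E) = 0.0030805/(1+0.0030805) = 0.003.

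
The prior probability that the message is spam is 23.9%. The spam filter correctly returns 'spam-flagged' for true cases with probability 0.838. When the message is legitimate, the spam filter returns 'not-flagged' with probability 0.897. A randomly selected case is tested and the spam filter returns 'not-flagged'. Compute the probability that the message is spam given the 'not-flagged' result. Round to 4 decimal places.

P(H | E) ≈ 0.0537

Let H be the event that the message is spam. P(H) = 0.239, so P(¬H) = 0.761. With E the 'not-flagged' result, P(E|H) = 0.162 and P(E|¬H) = 0.897.
P(E) = 0.162·0.239 + 0.897·0.761 = 0.038718 + 0.68262 = 0.72134.
By Bayes' theorem, P(H|E) = 0.038718 / 0.72134 = 0.0537.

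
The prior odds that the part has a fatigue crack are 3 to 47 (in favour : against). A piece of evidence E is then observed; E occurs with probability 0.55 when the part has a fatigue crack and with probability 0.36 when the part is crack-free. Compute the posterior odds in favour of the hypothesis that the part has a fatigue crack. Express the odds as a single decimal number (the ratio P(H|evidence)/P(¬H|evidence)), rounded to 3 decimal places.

Prior odds = 3/47 = 0.063830.
Likelihood ratio for E = 0.55/0.36 = 1.5278.
Posterior odds = prior odds × LR = 0.097518.

Posterior odds ≈ 0.098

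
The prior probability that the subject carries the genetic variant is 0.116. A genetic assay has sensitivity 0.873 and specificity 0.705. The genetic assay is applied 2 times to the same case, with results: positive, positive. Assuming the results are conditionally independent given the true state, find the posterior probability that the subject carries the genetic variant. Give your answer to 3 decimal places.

With H the event that the subject carries the genetic variant, the joint likelihood of the observed sequence is P(data|H) = 0.873·0.873 = 0.76213 and P(data|¬H) = 0.295·0.295 = 0.087025.
Bayes: P(H|data) = 0.116·0.76213 / (0.116·0.76213 + 0.884·0.087025) = 0.088407/0.16534 = 0.5347.

Posterior P(H) ≈ 0.535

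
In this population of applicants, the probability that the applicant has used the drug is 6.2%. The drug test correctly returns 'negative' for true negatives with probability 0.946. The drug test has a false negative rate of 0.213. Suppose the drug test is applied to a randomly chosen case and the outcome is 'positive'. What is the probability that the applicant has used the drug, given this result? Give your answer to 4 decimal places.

Write H for 'the applicant has used the drug'. Prior odds H:¬H = 0.062/0.938 = 0.066098. For the 'positive' outcome, the likelihood ratio is 0.787/0.054 = 14.574.
Posterior odds = 0.066098 × 14.574 = 0.96332, so P(H|E) = 0.96332/(1+0.96332) = 0.4907.

P(H | E) ≈ 0.4907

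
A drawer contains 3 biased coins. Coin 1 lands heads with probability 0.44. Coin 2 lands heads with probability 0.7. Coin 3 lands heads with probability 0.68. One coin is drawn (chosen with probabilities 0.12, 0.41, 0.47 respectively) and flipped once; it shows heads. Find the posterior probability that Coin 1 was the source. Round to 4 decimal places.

P(heads|C1) = 0.44; P(heads|C2) = 0.7; P(heads|C3) = 0.68.
Prior × likelihood for each source: 0.12·0.44=0.05280, 0.41·0.7=0.2870, 0.47·0.68=0.3196. Summing gives P(heads) = 0.65940.
P(Coin 1 | heads) = 0.05280 / 0.65940 = 0.0801.

Posterior probability ≈ 0.0801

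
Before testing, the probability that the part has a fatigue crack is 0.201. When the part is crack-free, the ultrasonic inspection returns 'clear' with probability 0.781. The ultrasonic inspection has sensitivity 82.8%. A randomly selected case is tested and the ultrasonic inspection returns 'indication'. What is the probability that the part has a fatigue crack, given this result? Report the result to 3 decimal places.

P(H | E) ≈ 0.487

Let H be the event that the part has a fatigue crack. P(H) = 0.201, so P(¬H) = 0.799. With E the 'indication' result, P(E|H) = 0.828 and P(E|¬H) = 0.219.
P(E) = 0.828·0.201 + 0.219·0.799 = 0.16643 + 0.17498 = 0.34141.
By Bayes' theorem, P(H|E) = 0.16643 / 0.34141 = 0.487.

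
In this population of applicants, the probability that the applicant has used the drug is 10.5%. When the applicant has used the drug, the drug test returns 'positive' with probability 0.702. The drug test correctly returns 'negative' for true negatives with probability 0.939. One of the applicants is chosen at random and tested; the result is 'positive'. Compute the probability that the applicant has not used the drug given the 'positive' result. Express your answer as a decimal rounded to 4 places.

P(¬H | E) ≈ 0.4255

Let H be the event that the applicant has used the drug. P(H) = 0.105, so P(¬H) = 0.895. With E the 'positive' result, P(E|H) = 0.702 and P(E|¬H) = 0.061.
P(E) = 0.702·0.105 + 0.061·0.895 = 0.073710 + 0.054595 = 0.12831.
By Bayes' theorem, P(H|E) = 0.073710 / 0.12831 = 0.5745. Hence P(¬H|E) = 1 − 0.5745 = 0.4255.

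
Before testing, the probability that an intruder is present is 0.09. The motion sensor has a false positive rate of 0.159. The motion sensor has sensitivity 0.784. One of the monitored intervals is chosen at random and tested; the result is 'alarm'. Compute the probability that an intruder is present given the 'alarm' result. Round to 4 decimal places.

P(H | E) ≈ 0.3278

Write H for 'an intruder is present'. Prior odds H:¬H = 0.09/0.91 = 0.098901. For the 'alarm' outcome, the likelihood ratio is 0.784/0.159 = 4.9308.
Posterior odds = 0.098901 × 4.9308 = 0.48766, so P(H|E) = 0.48766/(1+0.48766) = 0.3278.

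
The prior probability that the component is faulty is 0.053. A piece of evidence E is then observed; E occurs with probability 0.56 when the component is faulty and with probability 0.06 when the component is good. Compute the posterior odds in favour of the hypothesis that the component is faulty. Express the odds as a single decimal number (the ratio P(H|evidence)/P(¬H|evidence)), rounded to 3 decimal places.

Prior odds = 0.053/(1−0.053) = 0.055966. In log-odds, ln(0.055966) = -2.8830.
Add log likelihood ratio: ln(9.3333) = 2.2336.
Posterior log-odds = -0.64941, so posterior odds = exp(-0.64941) = 0.52235.

Posterior odds ≈ 0.522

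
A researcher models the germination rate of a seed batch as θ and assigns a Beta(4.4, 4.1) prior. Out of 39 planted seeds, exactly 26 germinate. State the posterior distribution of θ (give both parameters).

Observing 26 successes and 13 failures updates Beta(4.4, 4.1) by adding the success and failure counts to the two shape parameters: α = 4.4+26 = 30.4, β = 4.1+13 = 17.1.

Posterior: Beta(30.4, 17.1)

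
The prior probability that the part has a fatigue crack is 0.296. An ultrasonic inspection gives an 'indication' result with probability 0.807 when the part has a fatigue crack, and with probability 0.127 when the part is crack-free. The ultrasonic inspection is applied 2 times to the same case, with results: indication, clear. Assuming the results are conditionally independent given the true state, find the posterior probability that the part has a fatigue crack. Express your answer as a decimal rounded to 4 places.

With H the event that the part has a fatigue crack, the joint likelihood of the observed sequence is P(data|H) = 0.807·0.193 = 0.15575 and P(data|¬H) = 0.127·0.873 = 0.11087.
Bayes: P(H|data) = 0.296·0.15575 / (0.296·0.15575 + 0.704·0.11087) = 0.046102/0.12416 = 0.3713.

Posterior P(H) ≈ 0.3713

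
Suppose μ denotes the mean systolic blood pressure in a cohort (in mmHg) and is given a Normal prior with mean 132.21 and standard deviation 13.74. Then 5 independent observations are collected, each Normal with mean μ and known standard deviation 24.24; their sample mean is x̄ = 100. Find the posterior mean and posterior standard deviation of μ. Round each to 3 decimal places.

Prior precision 1/τ₀² = 1/13.74² = 0.00529696; data precision n/σ² = 5/24.24² = 0.00850951.
Posterior precision = 0.00529696 + 0.00850951 = 0.0138065, giving posterior SD = 1/√0.0138065 = 8.511.
Posterior mean = (0.00529696·132.21 + 0.00850951·100) / 0.0138065 = 112.358.

Posterior mean ≈ 112.358; posterior SD ≈ 8.511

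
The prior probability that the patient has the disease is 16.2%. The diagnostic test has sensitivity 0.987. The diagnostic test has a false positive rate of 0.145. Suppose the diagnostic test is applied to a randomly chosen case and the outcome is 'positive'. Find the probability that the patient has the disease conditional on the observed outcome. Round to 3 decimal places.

P(H | E) ≈ 0.568

Let H be the event that the patient has the disease. P(H) = 0.162, so P(¬H) = 0.838. With E the 'positive' result, P(E|H) = 0.987 and P(E|¬H) = 0.145.
P(E) = 0.987·0.162 + 0.145·0.838 = 0.15989 + 0.12151 = 0.28140.
By Bayes' theorem, P(H|E) = 0.15989 / 0.28140 = 0.568.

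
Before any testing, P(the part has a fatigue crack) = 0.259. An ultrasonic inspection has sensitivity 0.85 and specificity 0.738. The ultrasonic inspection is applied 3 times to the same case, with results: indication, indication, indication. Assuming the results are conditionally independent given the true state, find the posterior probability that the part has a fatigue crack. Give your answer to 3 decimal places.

Let H be the event that the part has a fatigue crack; start with P(H) = 0.259. P('indication'|H) = 0.85, P('indication'|¬H) = 0.262.
Update on result 1 ('indication'): P(H) ← 0.85·0.2590 / (0.85·0.2590 + 0.262·0.7410) = 0.22015/0.41429 = 0.5314.
Update on result 2 ('indication'): P(H) ← 0.85·0.5314 / (0.85·0.5314 + 0.262·0.4686) = 0.45168/0.57446 = 0.7863.
Update on result 3 ('indication'): P(H) ← 0.85·0.7863 / (0.85·0.7863 + 0.262·0.2137) = 0.66833/0.72433 = 0.9227.

Posterior P(H) ≈ 0.923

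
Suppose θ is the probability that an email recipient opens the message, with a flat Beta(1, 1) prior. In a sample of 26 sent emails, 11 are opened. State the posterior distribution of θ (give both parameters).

The binomial likelihood is conjugate to the Beta prior: with 11 successes and 15 failures, the posterior is Beta(1+11, 1+15) = Beta(12, 16).

Posterior: Beta(12, 16)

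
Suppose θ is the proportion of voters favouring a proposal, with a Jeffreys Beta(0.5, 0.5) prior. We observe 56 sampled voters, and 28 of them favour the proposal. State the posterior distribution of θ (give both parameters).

Observing 28 successes and 28 failures updates Beta(0.5, 0.5) by adding the success and failure counts to the two shape parameters: α = 0.5+28 = 28.5, β = 0.5+28 = 28.5.

Posterior: Beta(28.5, 28.5)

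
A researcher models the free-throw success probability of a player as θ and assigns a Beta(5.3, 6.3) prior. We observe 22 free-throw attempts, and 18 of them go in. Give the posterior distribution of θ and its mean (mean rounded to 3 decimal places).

Posterior: Beta(23.3, 10.3); mean ≈ 0.693

The binomial likelihood is conjugate to the Beta prior: with 18 successes and 4 failures, the posterior is Beta(5.3+18, 6.3+4) = Beta(23.3, 10.3).
E[θ | data] = 23.3/(23.3+10.3) = 0.693.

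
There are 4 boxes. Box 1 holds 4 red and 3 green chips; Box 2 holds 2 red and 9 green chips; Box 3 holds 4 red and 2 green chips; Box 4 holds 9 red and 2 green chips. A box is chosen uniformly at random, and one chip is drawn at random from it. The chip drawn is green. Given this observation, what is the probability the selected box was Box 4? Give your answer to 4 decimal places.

P(green|Box 1) = 0.4286; P(green|Box 2) = 0.8182; P(green|Box 3) = 0.3333; P(green|Box 4) = 0.1818.
Prior × likelihood for each source: 0.25·0.4286=0.1071, 0.25·0.8182=0.2045, 0.25·0.3333=0.08333, 0.25·0.1818=0.04545. Summing gives P(green) = 0.44048.
P(Box 4 | green) = 0.04545 / 0.44048 = 0.1032.

Posterior probability ≈ 0.1032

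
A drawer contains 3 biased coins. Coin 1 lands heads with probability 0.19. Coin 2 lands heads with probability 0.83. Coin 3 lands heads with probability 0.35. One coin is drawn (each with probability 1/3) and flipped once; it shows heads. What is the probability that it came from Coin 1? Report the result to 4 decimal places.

Posterior probability ≈ 0.1387

Tabulate prior·likelihood by source: [1] prior 0.333333, lik 0.19, product 0.06333; [2] prior 0.333333, lik 0.83, product 0.2767; [3] prior 0.333333, lik 0.35, product 0.1167.
Normalizing constant = 0.45667; the posterior for Coin 1 is its product over the sum, 0.06333/0.45667 = 0.1387.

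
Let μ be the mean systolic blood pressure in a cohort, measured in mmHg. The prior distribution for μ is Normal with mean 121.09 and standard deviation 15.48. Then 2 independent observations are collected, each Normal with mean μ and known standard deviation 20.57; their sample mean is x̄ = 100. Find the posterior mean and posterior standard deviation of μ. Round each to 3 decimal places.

Prior precision 1/τ₀² = 1/15.48² = 0.00417309; data precision n/σ² = 2/20.57² = 0.00472674.
Posterior precision = 0.00417309 + 0.00472674 = 0.00889983, giving posterior SD = 1/√0.00889983 = 10.600.
Posterior mean = (0.00417309·121.09 + 0.00472674·100) / 0.00889983 = 109.889.

Posterior mean ≈ 109.889; posterior SD ≈ 10.600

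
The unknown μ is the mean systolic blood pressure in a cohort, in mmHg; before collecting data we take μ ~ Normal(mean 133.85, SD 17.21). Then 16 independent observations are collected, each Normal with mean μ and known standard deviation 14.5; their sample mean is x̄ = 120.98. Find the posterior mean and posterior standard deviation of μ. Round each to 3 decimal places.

Prior precision 1/τ₀² = 1/17.21² = 0.00337628; data precision n/σ² = 16/14.5² = 0.0760999.
Posterior precision = 0.00337628 + 0.0760999 = 0.0794762, giving posterior SD = 1/√0.0794762 = 3.547.
Posterior mean = (0.00337628·133.85 + 0.0760999·120.98) / 0.0794762 = 121.527.

Posterior mean ≈ 121.527; posterior SD ≈ 3.547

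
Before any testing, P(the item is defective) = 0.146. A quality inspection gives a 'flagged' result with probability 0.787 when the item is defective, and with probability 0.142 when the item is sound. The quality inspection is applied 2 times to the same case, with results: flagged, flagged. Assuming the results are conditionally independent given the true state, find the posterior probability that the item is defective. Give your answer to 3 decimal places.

Let H be the event that the item is defective; start with P(H) = 0.146. P('flagged'|H) = 0.787, P('flagged'|¬H) = 0.142.
Update on result 1 ('flagged'): P(H) ← 0.787·0.1460 / (0.787·0.1460 + 0.142·0.8540) = 0.11490/0.23617 = 0.4865.
Update on result 2 ('flagged'): P(H) ← 0.787·0.4865 / (0.787·0.4865 + 0.142·0.5135) = 0.38289/0.45581 = 0.8400.

Posterior P(H) ≈ 0.840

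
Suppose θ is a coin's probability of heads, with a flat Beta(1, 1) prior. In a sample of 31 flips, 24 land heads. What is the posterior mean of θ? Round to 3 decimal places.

Observing 24 successes and 7 failures updates Beta(1, 1) by adding the success and failure counts to the two shape parameters: α = 1+24 = 25, β = 1+7 = 8.
E[θ | data] = 25/(25+8) = 0.758.

Posterior mean ≈ 0.758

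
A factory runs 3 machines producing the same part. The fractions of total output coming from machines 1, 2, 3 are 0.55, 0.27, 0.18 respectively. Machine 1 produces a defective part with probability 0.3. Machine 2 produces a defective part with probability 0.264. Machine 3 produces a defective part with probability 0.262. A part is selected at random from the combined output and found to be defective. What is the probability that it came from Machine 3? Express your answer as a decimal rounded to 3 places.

Posterior probability ≈ 0.166

Tabulate prior·likelihood by source: [1] prior 0.55, lik 0.3, product 0.1650; [2] prior 0.27, lik 0.264, product 0.07128; [3] prior 0.18, lik 0.262, product 0.04716.
Normalizing constant = 0.28344; the posterior for Machine 3 is its product over the sum, 0.04716/0.28344 = 0.166.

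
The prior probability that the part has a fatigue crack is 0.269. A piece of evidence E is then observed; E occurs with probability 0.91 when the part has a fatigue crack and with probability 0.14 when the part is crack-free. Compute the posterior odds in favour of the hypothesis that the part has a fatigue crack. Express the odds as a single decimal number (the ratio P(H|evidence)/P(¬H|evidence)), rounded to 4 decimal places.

Posterior odds ≈ 2.3919

Prior odds = 0.269/(1−0.269) = 0.36799.
Likelihood ratio for E = 0.91/0.14 = 6.5000.
Posterior odds = prior odds × LR = 2.3919.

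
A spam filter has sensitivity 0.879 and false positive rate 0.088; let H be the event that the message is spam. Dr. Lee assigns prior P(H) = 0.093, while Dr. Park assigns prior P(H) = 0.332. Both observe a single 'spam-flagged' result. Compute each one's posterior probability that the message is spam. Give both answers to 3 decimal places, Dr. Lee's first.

Dr. Lee: 0.506; Dr. Park: 0.832

The likelihood ratio for a 'spam-flagged' result is 0.879/0.088 = 9.9886.
Dr. Lee: prior odds 0.093/0.907 = 0.10254; posterior odds 1.0242; posterior probability 0.506.
Dr. Park: prior odds 0.332/0.668 = 0.49701; posterior odds 4.9644; posterior probability 0.832.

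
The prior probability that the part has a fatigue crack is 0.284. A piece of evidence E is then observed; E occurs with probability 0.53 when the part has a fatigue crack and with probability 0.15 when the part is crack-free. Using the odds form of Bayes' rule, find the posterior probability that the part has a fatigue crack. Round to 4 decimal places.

Prior odds = 0.284/(1−0.284) = 0.39665.
Likelihood ratio for E = 0.53/0.15 = 3.5333.
Posterior odds = prior odds × LR = 1.4015.
Posterior probability = odds/(1+odds) = 1.4015/2.4015 = 0.5836.

Posterior probability ≈ 0.5836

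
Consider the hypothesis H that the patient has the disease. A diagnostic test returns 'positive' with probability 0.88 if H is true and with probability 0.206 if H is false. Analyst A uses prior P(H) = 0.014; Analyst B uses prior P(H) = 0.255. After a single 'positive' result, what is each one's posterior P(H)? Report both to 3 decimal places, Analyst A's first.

Analyst A: 0.057; Analyst B: 0.594

P('+'|H) = 0.88, P('+'|¬H) = 0.206.
Analyst A: numerator 0.88·0.014 = 0.012320; evidence = 0.012320+0.206·0.986 = 0.21544; posterior = 0.057.
Analyst B: numerator 0.88·0.255 = 0.22440; evidence = 0.22440+0.206·0.745 = 0.37787; posterior = 0.594.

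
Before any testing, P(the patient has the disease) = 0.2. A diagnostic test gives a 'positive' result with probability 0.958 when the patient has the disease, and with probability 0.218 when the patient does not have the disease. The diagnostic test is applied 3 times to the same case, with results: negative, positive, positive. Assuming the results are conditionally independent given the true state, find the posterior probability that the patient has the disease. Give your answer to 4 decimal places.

With H the event that the patient has the disease, the joint likelihood of the observed sequence is P(data|H) = 0.042·0.958·0.958 = 0.038546 and P(data|¬H) = 0.782·0.218·0.218 = 0.037164.
Bayes: P(H|data) = 0.2·0.038546 / (0.2·0.038546 + 0.8·0.037164) = 0.0077092/0.037440 = 0.2059.

Posterior P(H) ≈ 0.2059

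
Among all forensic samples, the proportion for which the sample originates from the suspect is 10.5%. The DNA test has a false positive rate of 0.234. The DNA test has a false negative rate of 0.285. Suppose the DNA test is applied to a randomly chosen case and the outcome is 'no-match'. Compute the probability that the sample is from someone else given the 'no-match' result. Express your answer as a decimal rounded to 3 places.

Let H be the event that the sample originates from the suspect. P(H) = 0.105, so P(¬H) = 0.895. With E the 'no-match' result, P(E|H) = 0.285 and P(E|¬H) = 0.766.
P(E) = 0.285·0.105 + 0.766·0.895 = 0.029925 + 0.68557 = 0.71549.
By Bayes' theorem, P(H|E) = 0.029925 / 0.71549 = 0.042. Hence P(¬H|E) = 1 − 0.042 = 0.958.

P(¬H | E) ≈ 0.958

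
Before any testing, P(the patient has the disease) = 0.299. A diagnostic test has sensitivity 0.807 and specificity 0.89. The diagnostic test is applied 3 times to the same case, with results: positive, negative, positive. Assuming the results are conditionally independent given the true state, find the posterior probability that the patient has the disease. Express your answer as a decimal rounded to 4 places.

Let H be the event that the patient has the disease; start with P(H) = 0.299. P('positive'|H) = 0.807, P('positive'|¬H) = 0.11.
Update on result 1 ('positive'): P(H) ← 0.807·0.2990 / (0.807·0.2990 + 0.11·0.7010) = 0.24129/0.31840 = 0.7578.
Update on result 2 ('negative'): P(H) ← 0.193·0.7578 / (0.193·0.7578 + 0.89·0.2422) = 0.14626/0.36180 = 0.4043.
Update on result 3 ('positive'): P(H) ← 0.807·0.4043 / (0.807·0.4043 + 0.11·0.5957) = 0.32624/0.39177 = 0.8327.

Posterior P(H) ≈ 0.8327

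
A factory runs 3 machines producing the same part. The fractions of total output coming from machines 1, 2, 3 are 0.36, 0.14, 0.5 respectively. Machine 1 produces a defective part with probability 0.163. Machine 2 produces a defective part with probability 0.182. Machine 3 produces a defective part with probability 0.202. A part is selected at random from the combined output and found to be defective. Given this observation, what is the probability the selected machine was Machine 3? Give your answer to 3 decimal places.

Tabulate prior·likelihood by source: [1] prior 0.36, lik 0.163, product 0.05868; [2] prior 0.14, lik 0.182, product 0.02548; [3] prior 0.5, lik 0.202, product 0.1010.
Normalizing constant = 0.18516; the posterior for Machine 3 is its product over the sum, 0.1010/0.18516 = 0.545.

Posterior probability ≈ 0.545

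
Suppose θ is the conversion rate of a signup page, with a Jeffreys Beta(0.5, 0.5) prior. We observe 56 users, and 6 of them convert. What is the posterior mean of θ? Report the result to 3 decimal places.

Posterior mean ≈ 0.114

Observing 6 successes and 50 failures updates Beta(0.5, 0.5) by adding the success and failure counts to the two shape parameters: α = 0.5+6 = 6.5, β = 0.5+50 = 50.5.
E[θ | data] = 6.5/(6.5+50.5) = 0.114.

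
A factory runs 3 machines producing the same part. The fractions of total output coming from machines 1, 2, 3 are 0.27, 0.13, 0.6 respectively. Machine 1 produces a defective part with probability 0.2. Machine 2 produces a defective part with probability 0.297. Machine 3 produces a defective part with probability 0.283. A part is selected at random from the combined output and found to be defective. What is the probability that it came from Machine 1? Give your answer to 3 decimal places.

Posterior probability ≈ 0.206

Tabulate prior·likelihood by source: [1] prior 0.27, lik 0.2, product 0.05400; [2] prior 0.13, lik 0.297, product 0.03861; [3] prior 0.6, lik 0.283, product 0.1698.
Normalizing constant = 0.26241; the posterior for Machine 1 is its product over the sum, 0.05400/0.26241 = 0.206.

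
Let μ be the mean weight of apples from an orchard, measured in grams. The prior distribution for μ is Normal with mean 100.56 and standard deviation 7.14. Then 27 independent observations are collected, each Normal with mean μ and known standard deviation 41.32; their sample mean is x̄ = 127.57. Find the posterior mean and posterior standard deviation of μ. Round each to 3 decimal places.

Posterior mean ≈ 112.616; posterior SD ≈ 5.313

With known σ, the Normal prior is conjugate. Weight on the data is w = (n/σ²)/(n/σ² + 1/τ₀²) = 0.0158141/(0.0158141+0.0196157) = 0.44635.
Posterior mean = w·x̄ + (1−w)·μ₀ = 0.44635·127.57 + 0.55365·100.56 = 112.616. Posterior variance = 1/(0.0158141+0.0196157) = 28.2249, so SD = 5.313.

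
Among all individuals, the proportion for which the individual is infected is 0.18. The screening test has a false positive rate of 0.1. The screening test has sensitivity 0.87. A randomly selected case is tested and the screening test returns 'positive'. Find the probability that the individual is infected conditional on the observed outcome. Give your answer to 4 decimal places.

Write H for 'the individual is infected'. Prior odds H:¬H = 0.18/0.82 = 0.21951. For the 'positive' outcome, the likelihood ratio is 0.87/0.1 = 8.7000.
Posterior odds = 0.21951 × 8.7000 = 1.9098, so P(H|E) = 1.9098/(1+1.9098) = 0.6563.

P(H | E) ≈ 0.6563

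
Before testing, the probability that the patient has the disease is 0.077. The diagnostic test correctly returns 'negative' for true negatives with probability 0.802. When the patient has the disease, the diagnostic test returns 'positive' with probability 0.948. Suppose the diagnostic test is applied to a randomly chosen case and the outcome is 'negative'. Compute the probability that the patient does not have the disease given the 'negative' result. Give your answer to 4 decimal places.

Let H be the event that the patient has the disease. P(H) = 0.077, so P(¬H) = 0.923. With E the 'negative' result, P(E|H) = 0.052 and P(E|¬H) = 0.802.
P(E) = 0.052·0.077 + 0.802·0.923 = 0.0040040 + 0.74025 = 0.74425.
By Bayes' theorem, P(H|E) = 0.0040040 / 0.74425 = 0.0054. Hence P(¬H|E) = 1 − 0.0054 = 0.9946.

P(¬H | E) ≈ 0.9946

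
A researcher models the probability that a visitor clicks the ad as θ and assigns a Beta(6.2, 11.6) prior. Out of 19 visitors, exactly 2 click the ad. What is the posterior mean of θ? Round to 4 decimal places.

The binomial likelihood is conjugate to the Beta prior: with 2 successes and 17 failures, the posterior is Beta(6.2+2, 11.6+17) = Beta(8.2, 28.6).
Posterior mean = α/(α+β) = 8.2/36.8 = 0.2228.

Posterior mean ≈ 0.2228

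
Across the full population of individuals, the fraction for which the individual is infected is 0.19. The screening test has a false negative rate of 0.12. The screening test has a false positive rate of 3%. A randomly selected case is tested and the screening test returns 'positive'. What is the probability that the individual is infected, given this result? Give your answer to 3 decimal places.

P(H | E) ≈ 0.873

Let H be the event that the individual is infected. P(H) = 0.19, so P(¬H) = 0.81. With E the 'positive' result, P(E|H) = 0.88 and P(E|¬H) = 0.03.
P(E) = 0.88·0.19 + 0.03·0.81 = 0.16720 + 0.024300 = 0.19150.
By Bayes' theorem, P(H|E) = 0.16720 / 0.19150 = 0.873.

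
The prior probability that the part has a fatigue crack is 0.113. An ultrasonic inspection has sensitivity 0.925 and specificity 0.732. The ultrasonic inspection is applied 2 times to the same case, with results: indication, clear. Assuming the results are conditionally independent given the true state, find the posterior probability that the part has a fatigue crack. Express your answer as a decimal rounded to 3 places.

Posterior P(H) ≈ 0.043

With H the event that the part has a fatigue crack, the joint likelihood of the observed sequence is P(data|H) = 0.925·0.075 = 0.069375 and P(data|¬H) = 0.268·0.732 = 0.19618.
Bayes: P(H|data) = 0.113·0.069375 / (0.113·0.069375 + 0.887·0.19618) = 0.0078394/0.18185 = 0.0431.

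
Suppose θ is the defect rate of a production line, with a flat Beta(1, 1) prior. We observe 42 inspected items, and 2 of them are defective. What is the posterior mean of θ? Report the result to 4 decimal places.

Observing 2 successes and 40 failures updates Beta(1, 1) by adding the success and failure counts to the two shape parameters: α = 1+2 = 3, β = 1+40 = 41.
E[θ | data] = 3/(3+41) = 0.0682.

Posterior mean ≈ 0.0682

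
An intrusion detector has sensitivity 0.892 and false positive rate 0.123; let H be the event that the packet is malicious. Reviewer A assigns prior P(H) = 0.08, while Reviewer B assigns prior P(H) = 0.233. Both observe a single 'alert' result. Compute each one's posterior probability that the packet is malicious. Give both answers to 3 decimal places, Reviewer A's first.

Reviewer A: 0.387; Reviewer B: 0.688

The likelihood ratio for an 'alert' result is 0.892/0.123 = 7.2520.
Reviewer A: prior odds 0.08/0.92 = 0.086957; posterior odds 0.63061; posterior probability 0.387.
Reviewer B: prior odds 0.233/0.767 = 0.30378; posterior odds 2.2030; posterior probability 0.688.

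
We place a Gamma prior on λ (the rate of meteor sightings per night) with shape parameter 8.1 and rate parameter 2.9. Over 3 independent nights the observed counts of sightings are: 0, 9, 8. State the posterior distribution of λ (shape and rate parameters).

Posterior: Gamma(shape=25.1, rate=5.9)

Total count ∑xᵢ = 17 over n = 3 nights.
Gamma is conjugate to the Poisson likelihood: posterior is Gamma(shape = 8.1+17 = 25.1, rate = 2.9+3 = 5.9).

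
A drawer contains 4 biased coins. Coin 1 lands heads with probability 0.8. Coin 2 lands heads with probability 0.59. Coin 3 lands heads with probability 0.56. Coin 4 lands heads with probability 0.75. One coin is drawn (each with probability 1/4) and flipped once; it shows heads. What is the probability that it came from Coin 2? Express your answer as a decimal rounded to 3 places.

Posterior probability ≈ 0.219

P(heads|C1) = 0.8; P(heads|C2) = 0.59; P(heads|C3) = 0.56; P(heads|C4) = 0.75.
Prior × likelihood for each source: 0.25·0.8=0.2000, 0.25·0.59=0.1475, 0.25·0.56=0.1400, 0.25·0.75=0.1875. Summing gives P(heads) = 0.67500.
P(Coin 2 | heads) = 0.1475 / 0.67500 = 0.219.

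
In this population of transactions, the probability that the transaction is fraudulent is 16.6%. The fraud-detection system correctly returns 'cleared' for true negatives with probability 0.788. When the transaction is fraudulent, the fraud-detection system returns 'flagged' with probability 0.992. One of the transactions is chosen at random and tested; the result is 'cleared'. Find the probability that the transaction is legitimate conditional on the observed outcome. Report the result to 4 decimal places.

P(¬H | E) ≈ 0.9980

Write H for 'the transaction is fraudulent'. Prior odds H:¬H = 0.166/0.834 = 0.19904. For the 'cleared' outcome, the likelihood ratio is 0.008/0.788 = 0.010152.
Posterior odds = 0.19904 × 0.010152 = 0.0020207, so P(H|E) = 0.0020207/(1+0.0020207) = 0.0020. Then P(¬H|E) = 1 − 0.0020 = 0.9980.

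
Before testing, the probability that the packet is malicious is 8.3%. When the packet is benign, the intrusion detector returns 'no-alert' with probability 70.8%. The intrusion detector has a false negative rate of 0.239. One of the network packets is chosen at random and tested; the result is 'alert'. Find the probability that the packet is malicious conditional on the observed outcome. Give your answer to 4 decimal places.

P(H | E) ≈ 0.1909

Let H be the event that the packet is malicious. P(H) = 0.083, so P(¬H) = 0.917. With E the 'alert' result, P(E|H) = 0.761 and P(E|¬H) = 0.292.
P(E) = 0.761·0.083 + 0.292·0.917 = 0.063163 + 0.26776 = 0.33093.
By Bayes' theorem, P(H|E) = 0.063163 / 0.33093 = 0.1909.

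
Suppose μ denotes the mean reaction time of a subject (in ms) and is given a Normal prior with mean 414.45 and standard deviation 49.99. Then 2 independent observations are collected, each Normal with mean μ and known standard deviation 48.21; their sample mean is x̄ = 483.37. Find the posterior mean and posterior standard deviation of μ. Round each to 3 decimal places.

Posterior mean ≈ 461.494; posterior SD ≈ 28.164

Prior precision 1/τ₀² = 1/49.99² = 0.00040016; data precision n/σ² = 2/48.21² = 0.00086051.
Posterior precision = 0.00040016 + 0.00086051 = 0.00126067, giving posterior SD = 1/√0.00126067 = 28.164.
Posterior mean = (0.00040016·414.45 + 0.00086051·483.37) / 0.00126067 = 461.494.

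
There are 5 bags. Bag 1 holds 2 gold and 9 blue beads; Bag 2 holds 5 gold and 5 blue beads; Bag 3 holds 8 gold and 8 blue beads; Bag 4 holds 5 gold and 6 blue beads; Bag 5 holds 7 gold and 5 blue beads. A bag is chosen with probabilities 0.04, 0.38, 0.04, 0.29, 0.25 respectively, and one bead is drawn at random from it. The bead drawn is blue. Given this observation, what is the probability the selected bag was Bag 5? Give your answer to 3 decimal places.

Posterior probability ≈ 0.206

Tabulate prior·likelihood by source: [1] prior 0.04, lik 0.8182, product 0.03273; [2] prior 0.38, lik 0.5, product 0.1900; [3] prior 0.04, lik 0.5, product 0.02000; [4] prior 0.29, lik 0.5455, product 0.1582; [5] prior 0.25, lik 0.4167, product 0.1042.
Normalizing constant = 0.50508; the posterior for Bag 5 is its product over the sum, 0.1042/0.50508 = 0.206.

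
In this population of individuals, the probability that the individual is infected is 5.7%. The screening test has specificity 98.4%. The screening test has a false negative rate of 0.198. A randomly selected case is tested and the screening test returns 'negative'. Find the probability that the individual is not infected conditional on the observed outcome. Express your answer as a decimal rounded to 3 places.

P(¬H | E) ≈ 0.988

Let H be the event that the individual is infected. P(H) = 0.057, so P(¬H) = 0.943. With E the 'negative' result, P(E|H) = 0.198 and P(E|¬H) = 0.984.
P(E) = 0.198·0.057 + 0.984·0.943 = 0.011286 + 0.92791 = 0.93920.
By Bayes' theorem, P(H|E) = 0.011286 / 0.93920 = 0.012. Hence P(¬H|E) = 1 − 0.012 = 0.988.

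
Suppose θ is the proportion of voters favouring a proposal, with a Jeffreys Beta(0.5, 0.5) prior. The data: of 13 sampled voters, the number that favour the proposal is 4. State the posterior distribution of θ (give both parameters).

Observing 4 successes and 9 failures updates Beta(0.5, 0.5) by adding the success and failure counts to the two shape parameters: α = 0.5+4 = 4.5, β = 0.5+9 = 9.5.

Posterior: Beta(4.5, 9.5)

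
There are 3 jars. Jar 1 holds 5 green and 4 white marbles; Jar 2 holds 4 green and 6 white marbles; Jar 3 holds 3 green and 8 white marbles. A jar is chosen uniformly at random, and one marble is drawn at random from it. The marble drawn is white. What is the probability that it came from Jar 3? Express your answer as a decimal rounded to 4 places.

Posterior probability ≈ 0.4105

Tabulate prior·likelihood by source: [1] prior 0.333333, lik 0.4444, product 0.1481; [2] prior 0.333333, lik 0.6, product 0.2000; [3] prior 0.333333, lik 0.7273, product 0.2424.
Normalizing constant = 0.59057; the posterior for Jar 3 is its product over the sum, 0.2424/0.59057 = 0.4105.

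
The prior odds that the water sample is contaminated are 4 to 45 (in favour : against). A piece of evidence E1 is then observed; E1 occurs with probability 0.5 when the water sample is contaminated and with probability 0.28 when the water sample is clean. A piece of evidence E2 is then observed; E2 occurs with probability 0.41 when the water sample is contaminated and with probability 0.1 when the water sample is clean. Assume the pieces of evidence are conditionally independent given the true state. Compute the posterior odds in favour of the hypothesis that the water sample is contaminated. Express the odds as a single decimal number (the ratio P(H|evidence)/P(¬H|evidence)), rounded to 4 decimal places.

Posterior odds ≈ 0.6508

Prior odds = 4/45 = 0.088889.
Likelihood ratio for E1 = 0.5/0.28 = 1.7857.
Likelihood ratio for E2 = 0.41/0.1 = 4.1000.
Posterior odds = prior odds × LR₁ × LR₂ = 0.65079.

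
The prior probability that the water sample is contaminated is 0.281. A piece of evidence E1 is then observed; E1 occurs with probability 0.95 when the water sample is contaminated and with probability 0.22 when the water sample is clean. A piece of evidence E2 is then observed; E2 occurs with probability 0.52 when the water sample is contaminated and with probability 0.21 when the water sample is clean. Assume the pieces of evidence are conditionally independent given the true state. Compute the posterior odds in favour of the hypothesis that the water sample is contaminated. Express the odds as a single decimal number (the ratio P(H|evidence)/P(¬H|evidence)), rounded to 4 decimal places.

Posterior odds ≈ 4.1789

Prior odds = 0.281/(1−0.281) = 0.39082. In log-odds, ln(0.39082) = -0.93951.
Add log likelihood ratios: ln(4.3182) + ln(2.4762) = 2.3696.
Posterior log-odds = 1.4300, so posterior odds = exp(1.4300) = 4.1789.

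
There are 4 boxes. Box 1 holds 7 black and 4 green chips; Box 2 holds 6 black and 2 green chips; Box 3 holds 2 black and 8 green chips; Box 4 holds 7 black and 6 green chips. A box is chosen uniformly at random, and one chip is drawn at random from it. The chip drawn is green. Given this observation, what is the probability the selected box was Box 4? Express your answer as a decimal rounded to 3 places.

Posterior probability ≈ 0.246

Tabulate prior·likelihood by source: [1] prior 0.25, lik 0.3636, product 0.09091; [2] prior 0.25, lik 0.25, product 0.06250; [3] prior 0.25, lik 0.8, product 0.2000; [4] prior 0.25, lik 0.4615, product 0.1154.
Normalizing constant = 0.46879; the posterior for Box 4 is its product over the sum, 0.1154/0.46879 = 0.246.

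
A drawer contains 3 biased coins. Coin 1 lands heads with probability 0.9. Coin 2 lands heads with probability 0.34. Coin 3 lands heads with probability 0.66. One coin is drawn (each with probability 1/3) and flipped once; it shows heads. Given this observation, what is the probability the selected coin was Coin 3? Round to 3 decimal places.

Posterior probability ≈ 0.347

P(heads|C1) = 0.9; P(heads|C2) = 0.34; P(heads|C3) = 0.66.
Prior × likelihood for each source: 0.333333·0.9=0.3000, 0.333333·0.34=0.1133, 0.333333·0.66=0.2200. Summing gives P(heads) = 0.63333.
P(Coin 3 | heads) = 0.2200 / 0.63333 = 0.347.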